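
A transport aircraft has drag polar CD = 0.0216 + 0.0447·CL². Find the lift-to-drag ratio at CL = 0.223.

CD = 0.0216 + 0.0447 × 0.223² = 0.02382
L/D = CL/CD = 0.223 / 0.02382 = 9.36

L/D = 9.36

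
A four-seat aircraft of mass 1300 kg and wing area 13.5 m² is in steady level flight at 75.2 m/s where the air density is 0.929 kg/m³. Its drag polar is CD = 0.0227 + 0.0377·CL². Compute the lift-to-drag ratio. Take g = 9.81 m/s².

In steady level flight, lift balances weight: W = mg = 1300 × 9.81 = 12753 N.
Dynamic pressure q = 0.5 × 0.929 × 75.2² = 2627 Pa.
Required CL = L/(qS) = 12753/(2627·13.5) = 0.3596.
CD = 0.0227 + 0.0377 × 0.3596² = 0.02758.
L/D = CL/CD = 0.3596 / 0.02758 = 13

L/D = 13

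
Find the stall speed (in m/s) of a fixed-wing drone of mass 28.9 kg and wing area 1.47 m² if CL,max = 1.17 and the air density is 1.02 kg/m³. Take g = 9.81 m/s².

At stall, lift equals weight: L = W = m·g = 28.9 × 9.81 = 283.5 N.
From L = ½ρV²S·CL,max = W: V_stall = √(2W/(ρSCL,max)) = √(2·283.5/(1.02·1.47·1.17))
V_stall = √323.2 = 18 m/s

V_stall = 18 m/s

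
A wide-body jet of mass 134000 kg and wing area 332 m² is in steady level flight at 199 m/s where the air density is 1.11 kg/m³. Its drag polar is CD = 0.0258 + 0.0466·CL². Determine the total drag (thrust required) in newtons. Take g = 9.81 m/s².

D = 1.99×10^5 N

Level flight ⇒ L = W = m·g = 134000 × 9.81 = 1.3145×10^6 N.
q = ½ρv² = ½ × 1.11 × 199² = 21980 Pa.
CL = W/(q·S) = 1.3145×10^6 / (21980 × 332) = 0.1802.
CD = 0.0258 + 0.0466 × 0.1802² = 0.02731.
D = q·S·CD = 21980 × 332 × 0.02731 = 1.993×10^5 N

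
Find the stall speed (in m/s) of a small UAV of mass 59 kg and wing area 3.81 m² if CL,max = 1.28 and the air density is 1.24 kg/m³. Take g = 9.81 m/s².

Weight W = mg = 59 × 9.81 = 578.8 N.
From L = ½ρV²S·CL,max = W: V_stall = √(2W/(ρSCL,max)) = √(2·578.8/(1.24·3.81·1.28))
V_stall = √191.4 = 13.8 m/s

V_stall = 13.8 m/s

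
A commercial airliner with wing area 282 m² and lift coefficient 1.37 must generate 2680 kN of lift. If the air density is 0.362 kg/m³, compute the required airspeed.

v = 196 m/s

L = ½ρv²S·CL ⇒ v = √(2L/(ρ·S·CL))
v = √(2 × 2.68×10^6 / (0.362 × 282 × 1.37)) = √38330 = 196 m/s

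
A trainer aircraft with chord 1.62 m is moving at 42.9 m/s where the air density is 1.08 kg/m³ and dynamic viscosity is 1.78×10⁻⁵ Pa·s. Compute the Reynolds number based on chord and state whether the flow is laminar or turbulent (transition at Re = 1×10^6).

Re = ρ·v·c/μ = 1.08 × 42.9 × 1.62 / (1.78×10⁻⁵) = 4.22×10^6
Since 4.22×10^6 > 1×10^6, the flow is turbulent.

Re = 4.22×10^6 (turbulent)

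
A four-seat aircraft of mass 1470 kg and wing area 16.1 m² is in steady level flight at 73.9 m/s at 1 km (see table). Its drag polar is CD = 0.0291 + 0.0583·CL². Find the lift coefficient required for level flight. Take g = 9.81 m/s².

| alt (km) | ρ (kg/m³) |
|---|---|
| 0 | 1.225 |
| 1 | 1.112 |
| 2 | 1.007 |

At 1 km, from the table: ρ = 1.112 kg/m³.
In steady level flight, lift balances weight: W = mg = 1470 × 9.81 = 14421 N.
Dynamic pressure q = 0.5 × 1.112 × 73.9² = 3036 Pa.
CL = W/(q·S) = 14421 / (3036 × 16.1) = 0.295.

CL = 0.295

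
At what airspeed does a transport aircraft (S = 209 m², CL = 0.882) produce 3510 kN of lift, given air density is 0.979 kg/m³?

v = 197 m/s

L = ½ρv²S·CL ⇒ v = √(2L/(ρ·S·CL))
v = √(2 × 3.51×10^6 / (0.979 × 209 × 0.882)) = √38900 = 197 m/s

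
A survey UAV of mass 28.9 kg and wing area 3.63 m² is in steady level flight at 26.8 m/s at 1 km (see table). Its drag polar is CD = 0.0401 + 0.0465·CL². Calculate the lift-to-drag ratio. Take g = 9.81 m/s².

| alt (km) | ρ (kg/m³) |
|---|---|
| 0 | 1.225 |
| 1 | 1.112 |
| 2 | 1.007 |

L/D = 4.67

At 1 km, from the table: ρ = 1.112 kg/m³.
Level flight ⇒ L = W = m·g = 28.9 × 9.81 = 283.51 N.
q = ½ρv² = ½ × 1.112 × 26.8² = 399.3 Pa.
CL = W/(q·S) = 283.51 / (399.3 × 3.63) = 0.1956.
CD = 0.0401 + 0.0465 × 0.1956² = 0.04188.
L/D = CL/CD = 0.1956 / 0.04188 = 4.67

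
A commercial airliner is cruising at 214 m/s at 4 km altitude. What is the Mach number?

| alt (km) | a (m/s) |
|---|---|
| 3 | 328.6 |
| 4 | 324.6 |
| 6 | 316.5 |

At 4 km, from the table: a = 324.6 m/s.
M = v/a = 214 / 324.6 = 0.659

M = 0.659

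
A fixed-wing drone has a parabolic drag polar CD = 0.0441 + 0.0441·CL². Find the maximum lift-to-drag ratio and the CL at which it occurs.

(L/D)max = 11.3, at CL = 1

For CD = CD0 + K·CL², (L/D)max occurs at CL* = √(CD0/K) and equals 1/(2√(K·CD0)).
(L/D)max = 1/(2√(0.0441 × 0.0441)) = 1/(2 × 0.0441) = 11.3
CL* = √(0.0441/0.0441) = 1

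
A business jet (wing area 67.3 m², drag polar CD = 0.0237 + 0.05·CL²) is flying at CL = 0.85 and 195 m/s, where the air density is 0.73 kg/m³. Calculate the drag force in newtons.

D = 55900 N

CD = 0.0237 + 0.05 × 0.85² = 0.05983
D = ½ρv²S·CD = ½ × 0.73 × 195² × 67.3 × 0.05983 = 55900 N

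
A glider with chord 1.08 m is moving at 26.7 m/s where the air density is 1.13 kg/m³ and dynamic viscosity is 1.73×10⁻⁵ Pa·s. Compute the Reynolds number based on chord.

Re = ρ·v·c/μ = 1.13 × 26.7 × 1.08 / (1.73×10⁻⁵) = 1.88×10^6

Re = 1.88×10^6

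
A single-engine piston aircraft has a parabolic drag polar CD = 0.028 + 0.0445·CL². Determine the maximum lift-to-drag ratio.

For CD = CD0 + K·CL², (L/D)max occurs at CL* = √(CD0/K) and equals 1/(2√(K·CD0)).
(L/D)max = 1/(2√(0.0445 × 0.028)) = 1/(2 × 0.0353) = 14.2

(L/D)max = 14.2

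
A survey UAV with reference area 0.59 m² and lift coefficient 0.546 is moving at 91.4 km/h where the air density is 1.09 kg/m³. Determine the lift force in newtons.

L = 113 N

Convert speed: v = 91.4 km/h ÷ 3.6 = 25.39 m/s.
L = ½ρv²S·CL = ½ × 1.09 × 25.39² × 0.59 × 0.546 = 113 N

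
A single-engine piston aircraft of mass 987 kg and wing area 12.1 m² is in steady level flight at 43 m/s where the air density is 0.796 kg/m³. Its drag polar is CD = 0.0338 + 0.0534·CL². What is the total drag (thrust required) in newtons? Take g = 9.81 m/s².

D = 863 N

Weight W = mg = 987 × 9.81 = 9682.5 N; in level flight L = W.
q = ½ρv² = ½ × 0.796 × 43² = 735.9 Pa.
Required CL = L/(qS) = 9682.5/(735.9·12.1) = 1.087.
CD = 0.0338 + 0.0534 × 1.087² = 0.09694.
D = q·S·CD = 735.9 × 12.1 × 0.09694 = 863.2 N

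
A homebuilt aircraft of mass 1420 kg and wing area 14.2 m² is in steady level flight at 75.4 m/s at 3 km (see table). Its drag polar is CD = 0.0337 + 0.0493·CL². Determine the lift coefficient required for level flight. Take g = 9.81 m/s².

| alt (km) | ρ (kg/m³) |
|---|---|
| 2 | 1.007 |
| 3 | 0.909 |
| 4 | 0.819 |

At 3 km, from the table: ρ = 0.909 kg/m³.
Weight W = mg = 1420 × 9.81 = 13930 N; in level flight L = W.
q = ½ρv² = ½ × 0.909 × 75.4² = 2584 Pa.
CL = 2W/(ρv²S) = 2×13930/(0.909×75.4²×14.2) = 0.3797.

CL = 0.38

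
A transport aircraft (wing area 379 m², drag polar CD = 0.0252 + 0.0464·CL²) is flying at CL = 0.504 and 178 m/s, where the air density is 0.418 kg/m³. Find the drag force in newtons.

D = 92800 N

CD = 0.0252 + 0.0464 × 0.504² = 0.03699
D = ½ρv²S·CD = ½ × 0.418 × 178² × 379 × 0.03699 = 92800 N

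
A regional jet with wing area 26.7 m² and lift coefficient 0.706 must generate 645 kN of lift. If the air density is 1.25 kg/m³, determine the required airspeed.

L = ½ρv²S·CL ⇒ v = √(2L/(ρ·S·CL))
v = √(2 × 6.45×10^5 / (1.25 × 26.7 × 0.706)) = √54750 = 234 m/s

v = 234 m/s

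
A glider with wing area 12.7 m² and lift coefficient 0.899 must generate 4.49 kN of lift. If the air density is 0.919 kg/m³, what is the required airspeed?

v = 29.3 m/s

L = ½ρv²S·CL ⇒ v = √(2L/(ρ·S·CL))
v = √(2 × 4490 / (0.919 × 12.7 × 0.899)) = √855.8 = 29.3 m/s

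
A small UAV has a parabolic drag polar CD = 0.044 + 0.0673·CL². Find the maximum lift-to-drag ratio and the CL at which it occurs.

(L/D)max = 9.19, at CL = 0.809

For CD = CD0 + K·CL², (L/D)max occurs at CL* = √(CD0/K) and equals 1/(2√(K·CD0)).
(L/D)max = 1/(2√(0.0673 × 0.044)) = 1/(2 × 0.05442) = 9.19
CL* = √(0.044/0.0673) = 0.809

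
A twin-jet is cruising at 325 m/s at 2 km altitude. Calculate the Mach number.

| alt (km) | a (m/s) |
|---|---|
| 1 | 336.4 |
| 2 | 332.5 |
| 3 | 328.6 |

M = 0.977

At 2 km, from the table: a = 332.5 m/s.
M = v/a = 325 / 332.5 = 0.977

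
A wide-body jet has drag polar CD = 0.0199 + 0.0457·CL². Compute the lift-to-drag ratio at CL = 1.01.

L/D = 15.2

CD = 0.0199 + 0.0457 × 1.01² = 0.06652
L/D = CL/CD = 1.01 / 0.06652 = 15.2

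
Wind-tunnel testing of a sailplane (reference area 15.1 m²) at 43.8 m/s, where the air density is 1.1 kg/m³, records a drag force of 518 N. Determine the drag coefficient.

CD = 0.0325

From D = ½ρv²S·CD, rearranging gives CD = 2D/(ρv²S).
CD = 2 × 518 / (1.1 × 43.8² × 15.1) = 0.0325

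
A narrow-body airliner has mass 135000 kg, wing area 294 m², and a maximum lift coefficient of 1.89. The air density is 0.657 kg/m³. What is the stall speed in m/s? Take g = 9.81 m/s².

At stall, lift equals weight: L = W = m·g = 135000 × 9.81 = 1.324×10^6 N.
V_stall = √(2W/(ρ·S·CL,max)) = √(2 × 1.324×10^6 / (0.657 × 294 × 1.89))
V_stall = √7255 = 85.2 m/s

V_stall = 85.2 m/s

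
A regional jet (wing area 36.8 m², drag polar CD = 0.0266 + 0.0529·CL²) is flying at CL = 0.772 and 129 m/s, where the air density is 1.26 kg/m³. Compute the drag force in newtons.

D = 22400 N

CD = 0.0266 + 0.0529 × 0.772² = 0.05813
D = ½ρv²S·CD = ½ × 1.26 × 129² × 36.8 × 0.05813 = 22400 N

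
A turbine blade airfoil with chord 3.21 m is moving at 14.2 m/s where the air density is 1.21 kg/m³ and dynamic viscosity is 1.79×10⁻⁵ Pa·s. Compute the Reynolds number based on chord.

Re = ρ·v·c/μ = 1.21 × 14.2 × 3.21 / (1.79×10⁻⁵) = 3.08×10^6

Re = 3.08×10^6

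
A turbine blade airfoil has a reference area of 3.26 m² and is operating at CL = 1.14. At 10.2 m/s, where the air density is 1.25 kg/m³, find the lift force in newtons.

L = 242 N

L = ½ρv²S·CL = ½ × 1.25 × 10.2² × 3.26 × 1.14 = 242 N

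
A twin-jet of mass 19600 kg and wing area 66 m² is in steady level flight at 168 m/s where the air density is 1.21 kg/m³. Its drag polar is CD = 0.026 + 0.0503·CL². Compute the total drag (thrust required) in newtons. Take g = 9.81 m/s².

D = 31000 N

Level flight ⇒ L = W = m·g = 19600 × 9.81 = 1.9228×10^5 N.
q = ½ρv² = ½ × 1.21 × 168² = 17080 Pa.
CL = W/(q·S) = 1.9228×10^5 / (17080 × 66) = 0.1706.
CD = 0.026 + 0.0503 × 0.1706² = 0.02746.
D = q·S·CD = 17080 × 66 × 0.02746 = 30950 N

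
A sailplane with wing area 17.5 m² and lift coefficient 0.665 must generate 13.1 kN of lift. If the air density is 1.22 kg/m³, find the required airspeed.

v = 43 m/s

L = ½ρv²S·CL ⇒ v = √(2L/(ρ·S·CL))
v = √(2 × 13100 / (1.22 × 17.5 × 0.665)) = √1845 = 43 m/s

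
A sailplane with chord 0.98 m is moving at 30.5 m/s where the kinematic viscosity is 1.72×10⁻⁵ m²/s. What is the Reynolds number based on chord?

Re = v·c/ν = 30.5 × 0.98 / (1.72×10⁻⁵) = 1.74×10^6

Re = 1.74×10^6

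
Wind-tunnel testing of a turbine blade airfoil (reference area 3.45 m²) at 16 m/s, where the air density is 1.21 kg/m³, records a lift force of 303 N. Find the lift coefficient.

From L = ½ρv²S·CL, rearranging gives CL = 2L/(ρv²S).
CL = 2 × 303 / (1.21 × 16² × 3.45) = 0.567

CL = 0.567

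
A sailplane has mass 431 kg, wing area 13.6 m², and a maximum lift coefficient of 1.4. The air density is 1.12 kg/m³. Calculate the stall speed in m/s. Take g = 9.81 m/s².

At stall, lift equals weight: L = W = m·g = 431 × 9.81 = 4228 N.
V_stall = √(2W/(ρ·S·CL,max)) = √(2 × 4228 / (1.12 × 13.6 × 1.4))
V_stall = √396.5 = 19.9 m/s

V_stall = 19.9 m/s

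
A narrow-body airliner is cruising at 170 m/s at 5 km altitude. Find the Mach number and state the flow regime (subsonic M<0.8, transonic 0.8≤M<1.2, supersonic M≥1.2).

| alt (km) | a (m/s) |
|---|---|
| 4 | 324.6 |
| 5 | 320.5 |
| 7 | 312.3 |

M = 0.53 (subsonic)

At 5 km, from the table: a = 320.5 m/s.
M = v/a = 170 / 320.5 = 0.53
M = 0.53 → subsonic.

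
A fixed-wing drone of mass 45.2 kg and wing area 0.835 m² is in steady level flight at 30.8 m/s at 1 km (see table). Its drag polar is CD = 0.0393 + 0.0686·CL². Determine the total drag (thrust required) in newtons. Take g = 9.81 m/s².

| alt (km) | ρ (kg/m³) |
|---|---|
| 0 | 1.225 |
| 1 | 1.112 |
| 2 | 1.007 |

D = 47.9 N

At 1 km, from the table: ρ = 1.112 kg/m³.
Weight W = mg = 45.2 × 9.81 = 443.41 N; in level flight L = W.
Dynamic pressure q = 0.5 × 1.112 × 30.8² = 527.4 Pa.
Required CL = L/(qS) = 443.41/(527.4·0.835) = 1.007.
CD = 0.0393 + 0.0686 × 1.007² = 0.1088.
D = q·S·CD = 527.4 × 0.835 × 0.1088 = 47.93 N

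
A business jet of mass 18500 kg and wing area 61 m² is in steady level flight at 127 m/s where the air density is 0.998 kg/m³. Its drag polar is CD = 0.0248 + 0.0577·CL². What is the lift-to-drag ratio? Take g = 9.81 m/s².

Level flight ⇒ L = W = m·g = 18500 × 9.81 = 1.8148×10^5 N.
q = ½ρv² = ½ × 0.998 × 127² = 8048 Pa.
Required CL = L/(qS) = 1.8148×10^5/(8048·61) = 0.3697.
CD = 0.0248 + 0.0577 × 0.3697² = 0.03268.
L/D = CL/CD = 0.3697 / 0.03268 = 11.3

L/D = 11.3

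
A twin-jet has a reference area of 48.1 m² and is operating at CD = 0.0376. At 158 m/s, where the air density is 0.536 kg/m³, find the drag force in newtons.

D = ½ρv²S·CD = ½ × 0.536 × 158² × 48.1 × 0.0376 = 12100 N ≈ 12.1 kN

D = 12100 N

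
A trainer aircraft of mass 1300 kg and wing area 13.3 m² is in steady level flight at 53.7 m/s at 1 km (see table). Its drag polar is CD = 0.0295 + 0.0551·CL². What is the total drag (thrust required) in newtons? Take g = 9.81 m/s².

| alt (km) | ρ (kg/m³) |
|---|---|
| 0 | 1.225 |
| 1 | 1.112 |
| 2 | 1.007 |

At 1 km, from the table: ρ = 1.112 kg/m³.
Weight W = mg = 1300 × 9.81 = 12753 N; in level flight L = W.
q = ½ρv² = ½ × 1.112 × 53.7² = 1603 Pa.
Required CL = L/(qS) = 12753/(1603·13.3) = 0.598.
CD = 0.0295 + 0.0551 × 0.598² = 0.04921.
D = q·S·CD = 1603 × 13.3 × 0.04921 = 1049 N

D = 1050 N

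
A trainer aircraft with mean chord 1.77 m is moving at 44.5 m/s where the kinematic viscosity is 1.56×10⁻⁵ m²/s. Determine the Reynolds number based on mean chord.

Re = 5.05×10^6

Re = v·c/ν = 44.5 × 1.77 / (1.56×10⁻⁵) = 5.05×10^6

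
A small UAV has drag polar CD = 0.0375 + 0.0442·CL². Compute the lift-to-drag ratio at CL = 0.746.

CD = 0.0375 + 0.0442 × 0.746² = 0.0621
L/D = CL/CD = 0.746 / 0.0621 = 12

L/D = 12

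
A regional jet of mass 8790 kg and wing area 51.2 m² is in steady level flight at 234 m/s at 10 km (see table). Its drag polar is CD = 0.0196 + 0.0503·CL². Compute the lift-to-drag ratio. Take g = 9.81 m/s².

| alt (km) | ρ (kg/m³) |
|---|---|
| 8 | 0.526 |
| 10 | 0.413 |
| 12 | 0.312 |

At 10 km, from the table: ρ = 0.413 kg/m³.
Level flight ⇒ L = W = m·g = 8790 × 9.81 = 86230 N.
q = ½ρv² = ½ × 0.413 × 234² = 11310 Pa.
CL = 2W/(ρv²S) = 2×86230/(0.413×234²×51.2) = 0.1489.
CD = 0.0196 + 0.0503 × 0.1489² = 0.02072.
L/D = CL/CD = 0.1489 / 0.02072 = 7.19

L/D = 7.19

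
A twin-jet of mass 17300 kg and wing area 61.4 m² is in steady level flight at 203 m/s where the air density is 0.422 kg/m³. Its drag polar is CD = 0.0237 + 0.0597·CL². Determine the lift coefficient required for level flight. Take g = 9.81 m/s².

CL = 0.318

In steady level flight, lift balances weight: W = mg = 17300 × 9.81 = 1.6971×10^5 N.
q = ½ρv² = ½ × 0.422 × 203² = 8695 Pa.
CL = 2W/(ρv²S) = 2×1.6971×10^5/(0.422×203²×61.4) = 0.3179.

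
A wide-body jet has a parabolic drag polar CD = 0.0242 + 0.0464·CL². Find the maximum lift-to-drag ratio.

(L/D)max = 14.9

For CD = CD0 + K·CL², (L/D)max occurs at CL* = √(CD0/K) and equals 1/(2√(K·CD0)).
(L/D)max = 1/(2√(0.0464 × 0.0242)) = 1/(2 × 0.03351) = 14.9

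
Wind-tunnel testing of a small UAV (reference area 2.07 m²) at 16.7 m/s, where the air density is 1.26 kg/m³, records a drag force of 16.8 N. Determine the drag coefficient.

From D = ½ρv²S·CD, rearranging gives CD = 2D/(ρv²S).
CD = 2 × 16.8 / (1.26 × 16.7² × 2.07) = 0.0462

CD = 0.0462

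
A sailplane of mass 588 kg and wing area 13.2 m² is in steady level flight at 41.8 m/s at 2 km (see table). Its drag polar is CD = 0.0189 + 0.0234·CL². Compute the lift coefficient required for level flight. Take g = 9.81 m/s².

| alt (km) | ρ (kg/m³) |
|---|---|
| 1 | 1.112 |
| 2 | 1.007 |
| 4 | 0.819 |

At 2 km, from the table: ρ = 1.007 kg/m³.
Weight W = mg = 588 × 9.81 = 5768.3 N; in level flight L = W.
q = ½ρv² = ½ × 1.007 × 41.8² = 879.7 Pa.
CL = W/(q·S) = 5768.3 / (879.7 × 13.2) = 0.4967.

CL = 0.497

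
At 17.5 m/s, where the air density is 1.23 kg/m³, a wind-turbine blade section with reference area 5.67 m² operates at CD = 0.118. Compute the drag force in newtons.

Dynamic pressure q = ½ρv² = ½ × 1.23 × 17.5² = 188.3 Pa.
D = q·S·CD = 188.3 × 5.67 × 0.118 = 126 N

D = 126 N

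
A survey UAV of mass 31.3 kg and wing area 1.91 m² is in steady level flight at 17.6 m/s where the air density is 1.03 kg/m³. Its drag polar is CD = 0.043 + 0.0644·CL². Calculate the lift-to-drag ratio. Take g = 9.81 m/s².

In steady level flight, lift balances weight: W = mg = 31.3 × 9.81 = 307.05 N.
q = ½ρv² = ½ × 1.03 × 17.6² = 159.5 Pa.
CL = W/(q·S) = 307.05 / (159.5 × 1.91) = 1.008.
CD = 0.043 + 0.0644 × 1.008² = 0.1084.
L/D = CL/CD = 1.008 / 0.1084 = 9.3

L/D = 9.3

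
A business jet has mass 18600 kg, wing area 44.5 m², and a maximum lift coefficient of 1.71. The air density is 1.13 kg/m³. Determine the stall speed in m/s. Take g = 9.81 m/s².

Stall occurs when L = W at CL,max. W = mg = 18600 × 9.81 = 1.825×10^5 N.
From L = ½ρV²S·CL,max = W: V_stall = √(2W/(ρSCL,max)) = √(2·1.825×10^5/(1.13·44.5·1.71))
V_stall = √4244 = 65.1 m/s

V_stall = 65.1 m/s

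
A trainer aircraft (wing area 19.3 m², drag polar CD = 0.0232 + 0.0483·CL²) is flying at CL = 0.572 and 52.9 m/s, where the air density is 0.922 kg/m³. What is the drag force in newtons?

CD = 0.0232 + 0.0483 × 0.572² = 0.039
D = ½ρv²S·CD = ½ × 0.922 × 52.9² × 19.3 × 0.039 = 971 N

D = 971 N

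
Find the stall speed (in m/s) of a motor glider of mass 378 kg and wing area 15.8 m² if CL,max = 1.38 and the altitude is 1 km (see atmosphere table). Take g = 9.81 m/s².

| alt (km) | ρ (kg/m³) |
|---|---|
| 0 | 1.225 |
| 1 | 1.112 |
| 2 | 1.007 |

At 1 km, from the table: ρ = 1.112 kg/m³.
Weight W = mg = 378 × 9.81 = 3708 N.
V_stall = √(2W/(ρ·S·CL,max)) = √(2 × 3708 / (1.112 × 15.8 × 1.38))
V_stall = √305.9 = 17.5 m/s

V_stall = 17.5 m/s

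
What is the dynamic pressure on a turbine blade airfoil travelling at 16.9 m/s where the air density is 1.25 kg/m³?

q = 179 Pa

q = ½ρv² = ½ × 1.25 × 16.9² = 179 Pa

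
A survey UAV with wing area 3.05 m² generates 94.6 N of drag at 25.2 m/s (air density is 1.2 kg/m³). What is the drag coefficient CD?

From D = ½ρv²S·CD, rearranging gives CD = 2D/(ρv²S).
CD = 2 × 94.6 / (1.2 × 25.2² × 3.05) = 0.0814

CD = 0.0814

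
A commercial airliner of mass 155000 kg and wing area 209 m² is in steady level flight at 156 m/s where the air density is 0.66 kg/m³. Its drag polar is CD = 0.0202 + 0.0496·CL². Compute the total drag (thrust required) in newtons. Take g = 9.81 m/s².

Level flight ⇒ L = W = m·g = 155000 × 9.81 = 1.5206×10^6 N.
q = ½ρv² = ½ × 0.66 × 156² = 8031 Pa.
CL = W/(q·S) = 1.5206×10^6 / (8031 × 209) = 0.9059.
CD = 0.0202 + 0.0496 × 0.9059² = 0.06091.
D = q·S·CD = 8031 × 209 × 0.06091 = 1.022×10^5 N

D = 1.02×10^5 N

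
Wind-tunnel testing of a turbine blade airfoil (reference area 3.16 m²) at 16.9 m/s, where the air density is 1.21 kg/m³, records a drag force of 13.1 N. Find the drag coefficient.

From D = ½ρv²S·CD, rearranging gives CD = 2D/(ρv²S).
CD = 2 × 13.1 / (1.21 × 16.9² × 3.16) = 0.024

CD = 0.024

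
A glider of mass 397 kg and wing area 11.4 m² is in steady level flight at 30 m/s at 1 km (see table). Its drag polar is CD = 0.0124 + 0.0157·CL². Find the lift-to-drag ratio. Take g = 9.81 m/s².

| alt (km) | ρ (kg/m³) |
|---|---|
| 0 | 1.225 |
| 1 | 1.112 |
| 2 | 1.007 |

At 1 km, from the table: ρ = 1.112 kg/m³.
Weight W = mg = 397 × 9.81 = 3894.6 N; in level flight L = W.
q = ½ρv² = ½ × 1.112 × 30² = 500.4 Pa.
CL = W/(q·S) = 3894.6 / (500.4 × 11.4) = 0.6827.
CD = 0.0124 + 0.0157 × 0.6827² = 0.01972.
L/D = CL/CD = 0.6827 / 0.01972 = 34.6

L/D = 34.6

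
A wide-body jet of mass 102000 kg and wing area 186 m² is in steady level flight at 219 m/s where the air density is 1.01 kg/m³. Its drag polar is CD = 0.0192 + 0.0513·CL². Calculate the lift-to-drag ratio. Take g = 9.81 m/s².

L/D = 10.2

In steady level flight, lift balances weight: W = mg = 102000 × 9.81 = 1.0006×10^6 N.
Dynamic pressure q = 0.5 × 1.01 × 219² = 24220 Pa.
Required CL = L/(qS) = 1.0006×10^6/(24220·186) = 0.2221.
CD = 0.0192 + 0.0513 × 0.2221² = 0.02173.
L/D = CL/CD = 0.2221 / 0.02173 = 10.2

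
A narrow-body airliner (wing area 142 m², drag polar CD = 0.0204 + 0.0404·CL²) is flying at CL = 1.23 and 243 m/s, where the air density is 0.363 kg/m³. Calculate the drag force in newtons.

D = 1.24×10^5 N

CD = 0.0204 + 0.0404 × 1.23² = 0.08152
D = ½ρv²S·CD = ½ × 0.363 × 243² × 142 × 0.08152 = 1.24×10^5 N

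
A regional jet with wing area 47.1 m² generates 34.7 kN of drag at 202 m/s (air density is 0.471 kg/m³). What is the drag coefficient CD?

From D = ½ρv²S·CD, rearranging gives CD = 2D/(ρv²S).
CD = 2 × 34700 / (0.471 × 202² × 47.1) = 0.0767

CD = 0.0767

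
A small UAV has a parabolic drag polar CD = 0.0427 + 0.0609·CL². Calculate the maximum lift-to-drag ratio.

For CD = CD0 + K·CL², (L/D)max occurs at CL* = √(CD0/K) and equals 1/(2√(K·CD0)).
(L/D)max = 1/(2√(0.0609 × 0.0427)) = 1/(2 × 0.05099) = 9.8

(L/D)max = 9.8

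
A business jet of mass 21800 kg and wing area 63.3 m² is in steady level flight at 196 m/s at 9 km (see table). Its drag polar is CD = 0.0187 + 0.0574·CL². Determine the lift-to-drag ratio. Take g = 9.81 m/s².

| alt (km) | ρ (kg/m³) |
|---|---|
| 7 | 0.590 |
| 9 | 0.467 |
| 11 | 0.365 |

At 9 km, from the table: ρ = 0.467 kg/m³.
Weight W = mg = 21800 × 9.81 = 2.1386×10^5 N; in level flight L = W.
q = ½ρv² = ½ × 0.467 × 196² = 8970 Pa.
Required CL = L/(qS) = 2.1386×10^5/(8970·63.3) = 0.3766.
CD = 0.0187 + 0.0574 × 0.3766² = 0.02684.
L/D = CL/CD = 0.3766 / 0.02684 = 14

L/D = 14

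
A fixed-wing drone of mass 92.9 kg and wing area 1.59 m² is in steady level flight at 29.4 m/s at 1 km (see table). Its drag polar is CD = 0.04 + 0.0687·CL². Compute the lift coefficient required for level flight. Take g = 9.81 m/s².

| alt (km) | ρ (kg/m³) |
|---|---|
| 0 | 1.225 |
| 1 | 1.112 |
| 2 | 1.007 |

CL = 1.19

At 1 km, from the table: ρ = 1.112 kg/m³.
Level flight ⇒ L = W = m·g = 92.9 × 9.81 = 911.35 N.
Dynamic pressure q = 0.5 × 1.112 × 29.4² = 480.6 Pa.
Required CL = L/(qS) = 911.35/(480.6·1.59) = 1.193.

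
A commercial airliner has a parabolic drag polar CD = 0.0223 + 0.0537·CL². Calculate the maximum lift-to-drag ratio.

(L/D)max = 14.4

For CD = CD0 + K·CL², (L/D)max occurs at CL* = √(CD0/K) and equals 1/(2√(K·CD0)).
(L/D)max = 1/(2√(0.0537 × 0.0223)) = 1/(2 × 0.03461) = 14.4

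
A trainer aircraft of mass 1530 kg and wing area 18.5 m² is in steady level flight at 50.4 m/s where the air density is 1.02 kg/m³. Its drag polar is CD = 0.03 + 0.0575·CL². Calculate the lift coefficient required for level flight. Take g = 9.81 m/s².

CL = 0.626

In steady level flight, lift balances weight: W = mg = 1530 × 9.81 = 15009 N.
q = ½ρv² = ½ × 1.02 × 50.4² = 1295 Pa.
CL = W/(q·S) = 15009 / (1295 × 18.5) = 0.6263.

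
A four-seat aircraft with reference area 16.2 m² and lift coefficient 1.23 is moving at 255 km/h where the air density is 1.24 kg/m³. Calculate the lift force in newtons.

L = 62000 N

Convert speed: v = 255 km/h ÷ 3.6 = 70.83 m/s.
Dynamic pressure q = ½ρv² = ½ × 1.24 × 70.83² = 3111 Pa.
L = q·S·CL = 3111 × 16.2 × 1.23 = 62000 N ≈ 62 kN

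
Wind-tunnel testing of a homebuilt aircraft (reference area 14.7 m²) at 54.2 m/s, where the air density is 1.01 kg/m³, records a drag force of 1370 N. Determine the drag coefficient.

CD = 0.0628

From D = ½ρv²S·CD, rearranging gives CD = 2D/(ρv²S).
CD = 2 × 1370 / (1.01 × 54.2² × 14.7) = 0.0628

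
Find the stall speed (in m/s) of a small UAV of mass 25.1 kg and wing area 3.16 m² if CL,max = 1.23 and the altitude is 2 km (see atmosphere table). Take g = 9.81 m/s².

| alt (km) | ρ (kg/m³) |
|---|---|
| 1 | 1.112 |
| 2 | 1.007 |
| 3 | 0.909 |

V_stall = 11.2 m/s

At 2 km, from the table: ρ = 1.007 kg/m³.
Weight W = mg = 25.1 × 9.81 = 246.2 N.
V_stall = √(2W/(ρ·S·CL,max)) = √(2 × 246.2 / (1.007 × 3.16 × 1.23))
V_stall = √125.8 = 11.2 m/s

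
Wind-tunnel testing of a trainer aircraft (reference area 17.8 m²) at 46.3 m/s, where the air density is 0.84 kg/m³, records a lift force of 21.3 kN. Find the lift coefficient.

CL = 1.33

From L = ½ρv²S·CL, rearranging gives CL = 2L/(ρv²S).
CL = 2 × 21300 / (0.84 × 46.3² × 17.8) = 1.33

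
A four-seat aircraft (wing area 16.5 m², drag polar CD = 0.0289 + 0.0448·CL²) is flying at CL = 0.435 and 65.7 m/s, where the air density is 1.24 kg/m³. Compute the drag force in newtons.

CD = 0.0289 + 0.0448 × 0.435² = 0.03738
D = ½ρv²S·CD = ½ × 1.24 × 65.7² × 16.5 × 0.03738 = 1650 N

D = 1650 N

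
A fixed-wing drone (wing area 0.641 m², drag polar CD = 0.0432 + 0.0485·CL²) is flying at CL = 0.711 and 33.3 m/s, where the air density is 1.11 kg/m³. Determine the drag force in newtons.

D = 26.7 N

CD = 0.0432 + 0.0485 × 0.711² = 0.06772
D = ½ρv²S·CD = ½ × 1.11 × 33.3² × 0.641 × 0.06772 = 26.7 N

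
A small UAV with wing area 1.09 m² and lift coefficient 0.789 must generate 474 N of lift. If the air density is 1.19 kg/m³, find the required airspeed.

L = ½ρv²S·CL ⇒ v = √(2L/(ρ·S·CL))
v = √(2 × 474 / (1.19 × 1.09 × 0.789)) = √926.3 = 30.4 m/s

v = 30.4 m/s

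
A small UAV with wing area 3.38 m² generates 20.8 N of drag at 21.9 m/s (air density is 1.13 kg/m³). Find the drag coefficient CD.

From D = ½ρv²S·CD, rearranging gives CD = 2D/(ρv²S).
CD = 2 × 20.8 / (1.13 × 21.9² × 3.38) = 0.0227

CD = 0.0227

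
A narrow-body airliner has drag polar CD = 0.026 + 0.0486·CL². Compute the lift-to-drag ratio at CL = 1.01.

L/D = 13.4

CD = 0.026 + 0.0486 × 1.01² = 0.07558
L/D = CL/CD = 1.01 / 0.07558 = 13.4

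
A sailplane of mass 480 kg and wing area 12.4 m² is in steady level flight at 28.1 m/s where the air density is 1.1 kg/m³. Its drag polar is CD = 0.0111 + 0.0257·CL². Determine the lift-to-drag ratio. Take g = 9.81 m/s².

L/D = 28.4

Level flight ⇒ L = W = m·g = 480 × 9.81 = 4708.8 N.
Dynamic pressure q = 0.5 × 1.1 × 28.1² = 434.3 Pa.
Required CL = L/(qS) = 4708.8/(434.3·12.4) = 0.8744.
CD = 0.0111 + 0.0257 × 0.8744² = 0.03075.
L/D = CL/CD = 0.8744 / 0.03075 = 28.4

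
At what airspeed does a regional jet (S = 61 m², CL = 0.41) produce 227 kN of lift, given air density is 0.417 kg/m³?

L = ½ρv²S·CL ⇒ v = √(2L/(ρ·S·CL))
v = √(2 × 2.27×10^5 / (0.417 × 61 × 0.41)) = √43530 = 209 m/s

v = 209 m/s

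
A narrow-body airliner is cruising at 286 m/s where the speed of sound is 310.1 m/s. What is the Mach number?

M = 0.922

M = v/a = 286 / 310.1 = 0.922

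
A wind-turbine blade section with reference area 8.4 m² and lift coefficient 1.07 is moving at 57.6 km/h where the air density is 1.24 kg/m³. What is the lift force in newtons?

Convert speed: v = 57.6 km/h ÷ 3.6 = 16 m/s.
L = ½ρv²S·CL = ½ × 1.24 × 16² × 8.4 × 1.07 = 1430 N

L = 1430 N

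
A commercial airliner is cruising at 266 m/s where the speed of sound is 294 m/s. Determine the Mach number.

M = 0.905

M = v/a = 266 / 294 = 0.905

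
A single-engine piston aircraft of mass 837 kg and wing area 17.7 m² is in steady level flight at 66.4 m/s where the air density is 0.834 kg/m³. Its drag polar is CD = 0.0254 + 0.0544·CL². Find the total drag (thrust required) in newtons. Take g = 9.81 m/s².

Level flight ⇒ L = W = m·g = 837 × 9.81 = 8211 N.
Dynamic pressure q = 0.5 × 0.834 × 66.4² = 1839 Pa.
Required CL = L/(qS) = 8211/(1839·17.7) = 0.2523.
CD = 0.0254 + 0.0544 × 0.2523² = 0.02886.
D = q·S·CD = 1839 × 17.7 × 0.02886 = 939.3 N

D = 939 N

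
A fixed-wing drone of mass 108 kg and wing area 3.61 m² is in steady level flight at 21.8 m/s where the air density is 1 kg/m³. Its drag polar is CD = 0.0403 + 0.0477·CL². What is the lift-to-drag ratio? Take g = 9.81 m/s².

In steady level flight, lift balances weight: W = mg = 108 × 9.81 = 1059.5 N.
q = ½ρv² = ½ × 1 × 21.8² = 237.6 Pa.
CL = W/(q·S) = 1059.5 / (237.6 × 3.61) = 1.235.
CD = 0.0403 + 0.0477 × 1.235² = 0.1131.
L/D = CL/CD = 1.235 / 0.1131 = 10.9

L/D = 10.9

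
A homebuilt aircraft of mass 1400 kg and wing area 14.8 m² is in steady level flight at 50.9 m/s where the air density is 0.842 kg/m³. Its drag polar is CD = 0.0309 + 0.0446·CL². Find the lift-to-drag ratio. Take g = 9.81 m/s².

L/D = 13.5

Weight W = mg = 1400 × 9.81 = 13734 N; in level flight L = W.
q = ½ρv² = ½ × 0.842 × 50.9² = 1091 Pa.
Required CL = L/(qS) = 13734/(1091·14.8) = 0.8508.
CD = 0.0309 + 0.0446 × 0.8508² = 0.06318.
L/D = CL/CD = 0.8508 / 0.06318 = 13.5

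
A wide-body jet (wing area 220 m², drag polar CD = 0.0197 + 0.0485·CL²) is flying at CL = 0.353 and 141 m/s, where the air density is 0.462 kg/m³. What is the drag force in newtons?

D = 26000 N

CD = 0.0197 + 0.0485 × 0.353² = 0.02574
D = ½ρv²S·CD = ½ × 0.462 × 141² × 220 × 0.02574 = 26000 N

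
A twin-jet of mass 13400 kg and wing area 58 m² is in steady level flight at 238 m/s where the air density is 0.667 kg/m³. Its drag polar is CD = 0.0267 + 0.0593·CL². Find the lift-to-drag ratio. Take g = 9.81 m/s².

L/D = 4.35

In steady level flight, lift balances weight: W = mg = 13400 × 9.81 = 1.3145×10^5 N.
Dynamic pressure q = 0.5 × 0.667 × 238² = 18890 Pa.
CL = W/(q·S) = 1.3145×10^5 / (18890 × 58) = 0.12.
CD = 0.0267 + 0.0593 × 0.12² = 0.02755.
L/D = CL/CD = 0.12 / 0.02755 = 4.35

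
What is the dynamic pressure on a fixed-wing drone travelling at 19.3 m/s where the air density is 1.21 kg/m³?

q = 225 Pa

q = ½ρv² = ½ × 1.21 × 19.3² = 225 Pa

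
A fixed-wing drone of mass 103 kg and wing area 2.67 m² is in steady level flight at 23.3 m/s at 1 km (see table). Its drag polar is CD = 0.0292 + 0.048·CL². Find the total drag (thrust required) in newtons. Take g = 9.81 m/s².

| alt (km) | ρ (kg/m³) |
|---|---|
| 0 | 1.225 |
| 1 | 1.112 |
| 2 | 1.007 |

At 1 km, from the table: ρ = 1.112 kg/m³.
In steady level flight, lift balances weight: W = mg = 103 × 9.81 = 1010.4 N.
Dynamic pressure q = 0.5 × 1.112 × 23.3² = 301.8 Pa.
CL = W/(q·S) = 1010.4 / (301.8 × 2.67) = 1.254.
CD = 0.0292 + 0.048 × 1.254² = 0.1046.
D = q·S·CD = 301.8 × 2.67 × 0.1046 = 84.34 N

D = 84.3 N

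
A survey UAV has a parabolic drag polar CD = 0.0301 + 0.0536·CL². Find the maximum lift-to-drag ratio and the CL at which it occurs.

For CD = CD0 + K·CL², (L/D)max occurs at CL* = √(CD0/K) and equals 1/(2√(K·CD0)).
(L/D)max = 1/(2√(0.0536 × 0.0301)) = 1/(2 × 0.04017) = 12.4
CL* = √(0.0301/0.0536) = 0.749

(L/D)max = 12.4, at CL = 0.749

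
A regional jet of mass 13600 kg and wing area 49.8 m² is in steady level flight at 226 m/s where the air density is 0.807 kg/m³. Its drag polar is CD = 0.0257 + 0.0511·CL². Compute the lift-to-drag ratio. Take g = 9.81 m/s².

Level flight ⇒ L = W = m·g = 13600 × 9.81 = 1.3342×10^5 N.
Dynamic pressure q = 0.5 × 0.807 × 226² = 20610 Pa.
Required CL = L/(qS) = 1.3342×10^5/(20610·49.8) = 0.13.
CD = 0.0257 + 0.0511 × 0.13² = 0.02656.
L/D = CL/CD = 0.13 / 0.02656 = 4.89

L/D = 4.89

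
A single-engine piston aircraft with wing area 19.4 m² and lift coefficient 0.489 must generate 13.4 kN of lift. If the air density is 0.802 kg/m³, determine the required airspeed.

L = ½ρv²S·CL ⇒ v = √(2L/(ρ·S·CL))
v = √(2 × 13400 / (0.802 × 19.4 × 0.489)) = √3522 = 59.4 m/s

v = 59.4 m/s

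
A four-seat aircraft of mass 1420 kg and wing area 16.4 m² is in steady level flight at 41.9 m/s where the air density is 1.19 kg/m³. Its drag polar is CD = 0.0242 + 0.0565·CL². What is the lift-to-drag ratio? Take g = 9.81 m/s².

L/D = 13.2

In steady level flight, lift balances weight: W = mg = 1420 × 9.81 = 13930 N.
Dynamic pressure q = 0.5 × 1.19 × 41.9² = 1045 Pa.
CL = 2W/(ρv²S) = 2×13930/(1.19×41.9²×16.4) = 0.8131.
CD = 0.0242 + 0.0565 × 0.8131² = 0.06156.
L/D = CL/CD = 0.8131 / 0.06156 = 13.2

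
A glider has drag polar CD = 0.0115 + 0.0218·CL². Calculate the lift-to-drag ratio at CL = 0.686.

CD = 0.0115 + 0.0218 × 0.686² = 0.02176
L/D = CL/CD = 0.686 / 0.02176 = 31.5

L/D = 31.5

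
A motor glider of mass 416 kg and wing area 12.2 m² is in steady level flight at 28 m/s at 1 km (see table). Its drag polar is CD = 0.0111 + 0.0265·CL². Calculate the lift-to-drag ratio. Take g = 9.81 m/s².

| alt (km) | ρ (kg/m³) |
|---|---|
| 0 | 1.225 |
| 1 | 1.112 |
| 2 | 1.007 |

At 1 km, from the table: ρ = 1.112 kg/m³.
Level flight ⇒ L = W = m·g = 416 × 9.81 = 4081 N.
Dynamic pressure q = 0.5 × 1.112 × 28² = 435.9 Pa.
CL = W/(q·S) = 4081 / (435.9 × 12.2) = 0.7674.
CD = 0.0111 + 0.0265 × 0.7674² = 0.02671.
L/D = CL/CD = 0.7674 / 0.02671 = 28.7

L/D = 28.7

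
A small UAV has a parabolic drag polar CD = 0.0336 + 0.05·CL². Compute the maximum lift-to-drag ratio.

For CD = CD0 + K·CL², (L/D)max occurs at CL* = √(CD0/K) and equals 1/(2√(K·CD0)).
(L/D)max = 1/(2√(0.05 × 0.0336)) = 1/(2 × 0.04099) = 12.2

(L/D)max = 12.2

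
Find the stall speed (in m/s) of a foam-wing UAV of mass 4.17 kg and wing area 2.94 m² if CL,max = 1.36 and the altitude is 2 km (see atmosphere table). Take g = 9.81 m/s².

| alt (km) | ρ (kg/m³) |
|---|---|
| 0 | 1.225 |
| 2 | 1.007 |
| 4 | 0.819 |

V_stall = 4.51 m/s

At 2 km, from the table: ρ = 1.007 kg/m³.
At stall, lift equals weight: L = W = m·g = 4.17 × 9.81 = 40.91 N.
V_stall = √(2W/(ρ·S·CL,max)) = √(2 × 40.91 / (1.007 × 2.94 × 1.36))
V_stall = √20.32 = 4.51 m/s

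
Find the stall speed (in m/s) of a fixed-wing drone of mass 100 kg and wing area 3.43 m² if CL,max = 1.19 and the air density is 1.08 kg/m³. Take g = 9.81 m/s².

V_stall = 21.1 m/s

Weight W = mg = 100 × 9.81 = 981 N.
V_stall = √(2W/(ρ·S·CL,max)) = √(2 × 981 / (1.08 × 3.43 × 1.19))
V_stall = √445.1 = 21.1 m/s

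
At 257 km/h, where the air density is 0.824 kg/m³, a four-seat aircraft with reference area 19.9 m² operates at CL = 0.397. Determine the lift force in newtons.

L = 16600 N

Convert speed: v = 257 km/h ÷ 3.6 = 71.39 m/s.
Dynamic pressure q = ½ρv² = ½ × 0.824 × 71.39² = 2100 Pa.
L = q·S·CL = 2100 × 19.9 × 0.397 = 16600 N ≈ 16.6 kN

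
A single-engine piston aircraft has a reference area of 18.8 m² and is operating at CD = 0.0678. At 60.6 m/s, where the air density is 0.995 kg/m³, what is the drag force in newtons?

Dynamic pressure q = ½ρv² = ½ × 0.995 × 60.6² = 1827 Pa.
D = q·S·CD = 1827 × 18.8 × 0.0678 = 2330 N

D = 2330 N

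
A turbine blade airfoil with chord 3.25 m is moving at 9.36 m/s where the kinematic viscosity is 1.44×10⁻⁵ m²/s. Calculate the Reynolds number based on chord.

Re = v·c/ν = 9.36 × 3.25 / (1.44×10⁻⁵) = 2.11×10^6

Re = 2.11×10^6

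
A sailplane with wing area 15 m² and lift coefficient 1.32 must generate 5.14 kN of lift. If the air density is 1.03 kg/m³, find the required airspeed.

v = 22.5 m/s

L = ½ρv²S·CL ⇒ v = √(2L/(ρ·S·CL))
v = √(2 × 5140 / (1.03 × 15 × 1.32)) = √504.1 = 22.5 m/s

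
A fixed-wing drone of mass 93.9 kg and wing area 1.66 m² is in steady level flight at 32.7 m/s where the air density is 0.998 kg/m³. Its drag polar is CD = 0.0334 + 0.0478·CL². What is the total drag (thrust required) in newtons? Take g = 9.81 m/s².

Level flight ⇒ L = W = m·g = 93.9 × 9.81 = 921.16 N.
Dynamic pressure q = 0.5 × 0.998 × 32.7² = 533.6 Pa.
Required CL = L/(qS) = 921.16/(533.6·1.66) = 1.04.
CD = 0.0334 + 0.0478 × 1.04² = 0.0851.
D = q·S·CD = 533.6 × 1.66 × 0.0851 = 75.38 N

D = 75.4 N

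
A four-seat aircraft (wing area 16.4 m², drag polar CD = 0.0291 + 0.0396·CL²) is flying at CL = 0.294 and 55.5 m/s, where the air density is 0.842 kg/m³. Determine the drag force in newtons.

D = 692 N

CD = 0.0291 + 0.0396 × 0.294² = 0.03252
D = ½ρv²S·CD = ½ × 0.842 × 55.5² × 16.4 × 0.03252 = 692 N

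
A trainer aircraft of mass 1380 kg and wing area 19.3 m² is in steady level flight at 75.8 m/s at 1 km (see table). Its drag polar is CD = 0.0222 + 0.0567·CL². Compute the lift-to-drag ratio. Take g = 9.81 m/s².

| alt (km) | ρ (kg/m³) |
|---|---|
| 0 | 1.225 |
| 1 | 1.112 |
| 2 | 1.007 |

L/D = 8.81

At 1 km, from the table: ρ = 1.112 kg/m³.
Weight W = mg = 1380 × 9.81 = 13538 N; in level flight L = W.
q = ½ρv² = ½ × 1.112 × 75.8² = 3195 Pa.
Required CL = L/(qS) = 13538/(3195·19.3) = 0.2196.
CD = 0.0222 + 0.0567 × 0.2196² = 0.02493.
L/D = CL/CD = 0.2196 / 0.02493 = 8.81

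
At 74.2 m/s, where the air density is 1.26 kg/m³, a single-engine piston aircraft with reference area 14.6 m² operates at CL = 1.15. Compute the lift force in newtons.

L = ½ρv²S·CL = ½ × 1.26 × 74.2² × 14.6 × 1.15 = 58200 N ≈ 58.2 kN

L = 58200 N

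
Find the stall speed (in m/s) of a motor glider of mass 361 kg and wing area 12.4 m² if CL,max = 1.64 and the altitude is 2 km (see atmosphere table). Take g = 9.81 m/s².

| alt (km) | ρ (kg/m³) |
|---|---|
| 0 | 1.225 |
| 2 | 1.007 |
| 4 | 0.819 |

V_stall = 18.6 m/s

At 2 km, from the table: ρ = 1.007 kg/m³.
Weight W = mg = 361 × 9.81 = 3541 N.
V_stall = √(2W/(ρ·S·CL,max)) = √(2 × 3541 / (1.007 × 12.4 × 1.64))
V_stall = √345.9 = 18.6 m/s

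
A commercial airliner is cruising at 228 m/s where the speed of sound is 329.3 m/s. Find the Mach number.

M = v/a = 228 / 329.3 = 0.692

M = 0.692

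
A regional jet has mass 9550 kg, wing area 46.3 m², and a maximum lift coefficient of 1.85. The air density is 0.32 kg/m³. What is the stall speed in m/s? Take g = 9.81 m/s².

V_stall = 82.7 m/s

Stall occurs when L = W at CL,max. W = mg = 9550 × 9.81 = 93690 N.
From L = ½ρV²S·CL,max = W: V_stall = √(2W/(ρSCL,max)) = √(2·93690/(0.32·46.3·1.85))
V_stall = √6836 = 82.7 m/s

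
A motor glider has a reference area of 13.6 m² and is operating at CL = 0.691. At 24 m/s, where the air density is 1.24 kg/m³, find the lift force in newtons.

Dynamic pressure q = ½ρv² = ½ × 1.24 × 24² = 357.1 Pa.
L = q·S·CL = 357.1 × 13.6 × 0.691 = 3360 N

L = 3360 N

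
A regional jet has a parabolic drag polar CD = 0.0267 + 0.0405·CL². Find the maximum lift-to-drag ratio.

(L/D)max = 15.2

For CD = CD0 + K·CL², (L/D)max occurs at CL* = √(CD0/K) and equals 1/(2√(K·CD0)).
(L/D)max = 1/(2√(0.0405 × 0.0267)) = 1/(2 × 0.03288) = 15.2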